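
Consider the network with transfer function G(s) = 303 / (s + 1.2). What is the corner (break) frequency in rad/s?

1.2 rad/s

The single real pole at s = −1.2 gives a corner at ω = 1.2 rad/s.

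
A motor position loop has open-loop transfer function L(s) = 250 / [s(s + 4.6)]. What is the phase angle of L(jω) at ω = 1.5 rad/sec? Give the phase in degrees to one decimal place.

-108.1°

∠(j1.5 + 4.6) = arctan(1.5/4.6) = 18.06°
∠(j1.5) = 90.00°
∠L(j1.5) = − (18.06° + 90.00°) = -108.06°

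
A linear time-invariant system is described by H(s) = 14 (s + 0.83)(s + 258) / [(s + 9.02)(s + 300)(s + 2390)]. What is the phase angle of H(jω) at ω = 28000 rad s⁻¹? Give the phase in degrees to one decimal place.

∠(j28000 + 0.83) = arctan(28000/0.83) = 90.00°
∠(j28000 + 258) = arctan(28000/258) = 89.47°
∠(j28000 + 9.02) = arctan(28000/9.02) = 89.98°
∠(j28000 + 300) = arctan(28000/300) = 89.39°
∠(j28000 + 2390) = arctan(28000/2390) = 85.12°
∠H(j28000) = 90.00° + 89.47° − (89.98° + 89.39° + 85.12°) = -85.02°

-85.0 deg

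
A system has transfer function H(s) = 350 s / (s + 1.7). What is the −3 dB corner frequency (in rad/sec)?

For a single-pole high-pass, the −3 dB point is at the pole: ω = 1.7 rad/sec.

1.7 rad/sec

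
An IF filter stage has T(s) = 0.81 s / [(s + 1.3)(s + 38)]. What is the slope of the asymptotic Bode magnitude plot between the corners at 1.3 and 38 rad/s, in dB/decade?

0 dB/decade

In this band the factors already past their corner are: 1 differentiator zero, pole at 1.3; net slope = 0 dB/decade.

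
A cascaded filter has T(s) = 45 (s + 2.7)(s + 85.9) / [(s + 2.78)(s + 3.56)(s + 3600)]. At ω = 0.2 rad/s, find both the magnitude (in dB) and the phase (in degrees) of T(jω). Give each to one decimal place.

|j0.2 + 2.7| = √(0.2² + 2.7²) = 2.707
|j0.2 + 85.9| = √(0.2² + 85.9²) = 85.9
|j0.2 + 2.78| = √(0.2² + 2.78²) = 2.787
|j0.2 + 3.56| = √(0.2² + 3.56²) = 3.566
|j0.2 + 3600| = √(0.2² + 3600²) = 3600
|T(j0.2)| = 45 × 2.707 × 85.9 / (2.787 × 3.566 × 3600) = 0.29252
20 log₁₀(0.29252) = -10.68 dB
∠(j0.2 + 2.7) = arctan(0.2/2.7) = 4.24°
∠(j0.2 + 85.9) = arctan(0.2/85.9) = 0.13°
∠(j0.2 + 2.78) = arctan(0.2/2.78) = 4.11°
∠(j0.2 + 3.56) = arctan(0.2/3.56) = 3.22°
∠(j0.2 + 3600) = arctan(0.2/3600) = 0.00°
∠T(j0.2) = 4.24° + 0.13° − (4.11° + 3.22° + 0.00°) = -2.96°

|T| = -10.7 dB, ∠T = -3.0°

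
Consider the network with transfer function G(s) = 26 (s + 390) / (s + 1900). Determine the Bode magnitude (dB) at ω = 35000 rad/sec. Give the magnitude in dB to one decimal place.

28.3 dB

|j35000 + 390| = √(35000² + 390²) = 3.5e+04
|j35000 + 1900| = √(35000² + 1900²) = 3.505e+04
|G(j35000)| = 26 × 3.5e+04 / 3.505e+04 = 25.963
20 log₁₀(25.963) = 28.29 dB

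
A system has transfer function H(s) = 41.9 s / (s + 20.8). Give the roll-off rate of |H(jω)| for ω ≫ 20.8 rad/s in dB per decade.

0 dB/decade

With 1 zero and 1 pole, the high-frequency asymptotic slope is 20 × (1 − 1) = 0 dB/decade.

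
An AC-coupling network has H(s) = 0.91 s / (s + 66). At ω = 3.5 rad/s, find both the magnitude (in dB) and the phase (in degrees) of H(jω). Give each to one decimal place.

|H| = -26.3 dB, ∠H = 87.0°

|j3.5| = 3.5
|j3.5 + 66| = √(3.5² + 66²) = 66.09
|H(j3.5)| = 0.91 × 3.5 / 66.09 = 0.04819
20 log₁₀(0.04819) = -26.34 dB
∠(j3.5) = 90.00°
∠(j3.5 + 66) = arctan(3.5/66) = 3.04°
∠H(j3.5) = 90.00° − 3.04° = 86.96°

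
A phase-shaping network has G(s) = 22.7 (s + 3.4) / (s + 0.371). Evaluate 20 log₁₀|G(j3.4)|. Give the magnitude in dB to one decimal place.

|j3.4 + 3.4| = √(3.4² + 3.4²) = 4.808
|j3.4 + 0.371| = √(3.4² + 0.371²) = 3.42
|G(j3.4)| = 22.7 × 4.808 / 3.42 = 31.913
20 log₁₀(31.913) = 30.08 dB

30.1 dB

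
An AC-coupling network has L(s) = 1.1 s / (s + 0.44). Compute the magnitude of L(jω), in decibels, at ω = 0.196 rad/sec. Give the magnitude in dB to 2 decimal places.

-6.98 dB

|j0.196| = 0.196
|j0.196 + 0.44| = √(0.196² + 0.44²) = 0.4817
|L(j0.196)| = 1.1 × 0.196 / 0.4817 = 0.4476
20 log₁₀(0.4476) = -6.982 dB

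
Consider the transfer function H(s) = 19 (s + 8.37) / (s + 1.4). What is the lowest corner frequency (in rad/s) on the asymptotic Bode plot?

1.4 rad/s

Break frequencies occur at each pole and zero magnitude: 1.4 rad/s, 8.37 rad/s.
The lowest is 1.4 rad/s.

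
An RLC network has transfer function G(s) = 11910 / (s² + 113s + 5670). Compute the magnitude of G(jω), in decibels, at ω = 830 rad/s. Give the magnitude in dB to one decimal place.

|(j830)² + 113(j830) + 5670| = |-6.8323e+05 + j93790| = 6.896e+05
|G(j830)| = 11910 / 6.896e+05 = 0.01727
20 log₁₀(0.01727) = -35.25 dB

-35.3 dB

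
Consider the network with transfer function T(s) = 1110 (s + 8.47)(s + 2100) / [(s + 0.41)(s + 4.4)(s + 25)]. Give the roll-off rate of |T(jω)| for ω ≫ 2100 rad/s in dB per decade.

With 2 zeros and 3 poles, the high-frequency asymptotic slope is 20 × (2 − 3) = -20 dB/decade.

-20 dB/decade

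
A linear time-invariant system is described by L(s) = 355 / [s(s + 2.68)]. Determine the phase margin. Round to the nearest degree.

8°

Gain crossover: |L(jω)| = 1 at ω ≈ 18.7 rad s⁻¹.
∠L(j18.7) = −90° − arctan(18.7/2.68) ≈ -171.86°
PM = 180° + (-171.86°) = 8.14°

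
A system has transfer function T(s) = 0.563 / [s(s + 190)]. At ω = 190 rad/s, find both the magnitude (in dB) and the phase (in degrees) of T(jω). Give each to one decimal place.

|T| = -99.2 dB, ∠T = -135.0°

|j190 + 190| = √(190² + 190²) = 268.7
|j190| = 190
|T(j190)| = 0.563 / (268.7 × 190) = 1.1028e-05
20 log₁₀(1.1028e-05) = -99.15 dB
∠(j190 + 190) = arctan(190/190) = 45.00°
∠(j190) = 90.00°
∠T(j190) = − (45.00° + 90.00°) = -135.00°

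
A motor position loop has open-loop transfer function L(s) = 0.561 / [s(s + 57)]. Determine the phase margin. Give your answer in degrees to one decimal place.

90.0°

Gain crossover: |L(jω)| = 1 at ω ≈ 0.00984 rad s⁻¹.
∠L(j0.00984) = −90° − arctan(0.00984/57) ≈ -90.01°
PM = 180° + (-90.01°) = 89.99°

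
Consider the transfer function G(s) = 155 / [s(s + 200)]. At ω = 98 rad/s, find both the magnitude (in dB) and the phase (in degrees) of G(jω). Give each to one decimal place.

|G| = -43.0 dB, ∠G = -116.1°

|j98 + 200| = √(98² + 200²) = 222.7
|j98| = 98
|G(j98)| = 155 / (222.7 × 98) = 0.0071015
20 log₁₀(0.0071015) = -42.97 dB
∠(j98 + 200) = arctan(98/200) = 26.10°
∠(j98) = 90.00°
∠G(j98) = − (26.10° + 90.00°) = -116.10°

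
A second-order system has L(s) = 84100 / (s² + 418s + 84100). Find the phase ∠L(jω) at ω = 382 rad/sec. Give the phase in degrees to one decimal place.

-111.2°

∠[(j382)² + 418(j382) + 84100] = ∠[-61824 + j1.5968e+05] = 111.17°
∠L(j382) = −111.17° = -111.17°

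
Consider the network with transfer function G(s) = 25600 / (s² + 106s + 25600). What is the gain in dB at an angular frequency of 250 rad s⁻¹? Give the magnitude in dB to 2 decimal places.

|(j250)² + 106(j250) + 25600| = |-36900 + j26500| = 4.543e+04
|G(j250)| = 25600 / 4.543e+04 = 0.56351
20 log₁₀(0.56351) = -4.982 dB

-4.98 dB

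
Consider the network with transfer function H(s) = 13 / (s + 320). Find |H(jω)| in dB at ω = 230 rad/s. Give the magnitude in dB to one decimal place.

|j230 + 320| = √(230² + 320²) = 394.1
|H(j230)| = 13 / 394.1 = 0.032988
20 log₁₀(0.032988) = -29.63 dB

-29.6 dB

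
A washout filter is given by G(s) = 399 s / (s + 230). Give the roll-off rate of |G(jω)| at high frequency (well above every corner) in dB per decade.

With 1 zero and 1 pole, the high-frequency asymptotic slope is 20 × (1 − 1) = 0 dB/decade.

0 dB/decade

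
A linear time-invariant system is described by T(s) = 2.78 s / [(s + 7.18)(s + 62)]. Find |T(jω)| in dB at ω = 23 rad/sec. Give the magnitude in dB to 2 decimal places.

|j23| = 23
|j23 + 7.18| = √(23² + 7.18²) = 24.09
|j23 + 62| = √(23² + 62²) = 66.13
|T(j23)| = 2.78 × 23 / (24.09 × 66.13) = 0.040129
20 log₁₀(0.040129) = -27.931 dB

-27.93 dB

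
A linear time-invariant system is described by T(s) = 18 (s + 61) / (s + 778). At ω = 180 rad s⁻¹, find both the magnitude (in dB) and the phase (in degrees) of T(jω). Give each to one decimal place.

|T| = 12.6 dB, ∠T = 58.3°

|j180 + 61| = √(180² + 61²) = 190.1
|j180 + 778| = √(180² + 778²) = 798.6
|T(j180)| = 18 × 190.1 / 798.6 = 4.284
20 log₁₀(4.284) = 12.64 dB
∠(j180 + 61) = arctan(180/61) = 71.28°
∠(j180 + 778) = arctan(180/778) = 13.03°
∠T(j180) = 71.28° − 13.03° = 58.25°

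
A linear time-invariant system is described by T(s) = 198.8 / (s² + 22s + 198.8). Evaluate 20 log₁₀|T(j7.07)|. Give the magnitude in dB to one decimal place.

-0.7 dB

|(j7.07)² + 22(j7.07) + 198.8| = |148.82 + j155.54| = 215.3
|T(j7.07)| = 198.8 / 215.3 = 0.92352
20 log₁₀(0.92352) = -0.69 dB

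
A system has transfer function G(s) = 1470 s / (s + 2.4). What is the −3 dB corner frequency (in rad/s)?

For a single-pole high-pass, the −3 dB point is at the pole: ω = 2.4 rad/s.

2.4 rad/s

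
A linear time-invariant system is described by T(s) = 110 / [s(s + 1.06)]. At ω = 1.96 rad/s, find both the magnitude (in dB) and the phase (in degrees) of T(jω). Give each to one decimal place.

|T| = 28.0 dB, ∠T = -151.6 deg

|j1.96 + 1.06| = √(1.96² + 1.06²) = 2.228
|j1.96| = 1.96
|T(j1.96)| = 110 / (2.228 × 1.96) = 25.187
20 log₁₀(25.187) = 28.02 dB
∠(j1.96 + 1.06) = arctan(1.96/1.06) = 61.59°
∠(j1.96) = 90.00°
∠T(j1.96) = − (61.59° + 90.00°) = -151.59°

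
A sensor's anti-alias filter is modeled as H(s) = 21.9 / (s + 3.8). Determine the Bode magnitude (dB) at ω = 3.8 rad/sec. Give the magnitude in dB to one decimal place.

12.2 dB

|j3.8 + 3.8| = √(3.8² + 3.8²) = 5.374
|H(j3.8)| = 21.9 / 5.374 = 4.0752
20 log₁₀(4.0752) = 12.20 dB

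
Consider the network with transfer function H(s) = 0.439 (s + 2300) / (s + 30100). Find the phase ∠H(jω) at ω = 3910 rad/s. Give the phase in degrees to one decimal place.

52.1°

∠(j3910 + 2300) = arctan(3910/2300) = 59.53°
∠(j3910 + 30100) = arctan(3910/30100) = 7.40°
∠H(j3910) = 59.53° − 7.40° = 52.13°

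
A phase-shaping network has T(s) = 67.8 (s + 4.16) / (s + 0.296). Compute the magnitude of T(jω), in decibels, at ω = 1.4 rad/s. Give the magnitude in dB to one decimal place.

|j1.4 + 4.16| = √(1.4² + 4.16²) = 4.389
|j1.4 + 0.296| = √(1.4² + 0.296²) = 1.431
|T(j1.4)| = 67.8 × 4.389 / 1.431 = 207.97
20 log₁₀(207.97) = 46.36 dB

46.4 dB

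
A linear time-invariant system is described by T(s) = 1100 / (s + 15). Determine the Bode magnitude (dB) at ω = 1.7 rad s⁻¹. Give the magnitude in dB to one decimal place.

37.3 dB

|j1.7 + 15| = √(1.7² + 15²) = 15.1
|T(j1.7)| = 1100 / 15.1 = 72.867
20 log₁₀(72.867) = 37.25 dB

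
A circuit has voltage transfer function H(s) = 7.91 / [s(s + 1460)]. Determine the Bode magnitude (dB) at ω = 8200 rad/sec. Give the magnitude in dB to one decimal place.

-138.7 dB

|j8200 + 1460| = √(8200² + 1460²) = 8329
|j8200| = 8200
|H(j8200)| = 7.91 / (8329 × 8200) = 1.1582e-07
20 log₁₀(1.1582e-07) = -138.72 dB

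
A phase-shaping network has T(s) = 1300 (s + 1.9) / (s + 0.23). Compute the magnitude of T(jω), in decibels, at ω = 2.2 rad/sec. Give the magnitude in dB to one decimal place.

|j2.2 + 1.9| = √(2.2² + 1.9²) = 2.907
|j2.2 + 0.23| = √(2.2² + 0.23²) = 2.212
|T(j2.2)| = 1300 × 2.907 / 2.212 = 1708.4
20 log₁₀(1708.4) = 64.65 dB

64.7 dB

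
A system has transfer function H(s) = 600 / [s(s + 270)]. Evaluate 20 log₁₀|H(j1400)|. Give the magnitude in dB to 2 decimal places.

-70.44 dB

|j1400 + 270| = √(1400² + 270²) = 1426
|j1400| = 1400
|H(j1400)| = 600 / (1426 × 1400) = 0.00030058
20 log₁₀(0.00030058) = -70.441 dB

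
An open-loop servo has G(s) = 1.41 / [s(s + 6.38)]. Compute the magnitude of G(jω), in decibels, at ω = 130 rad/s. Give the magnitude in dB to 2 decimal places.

-81.58 dB

|j130 + 6.38| = √(130² + 6.38²) = 130.2
|j130| = 130
|G(j130)| = 1.41 / (130.2 × 130) = 8.3332e-05
20 log₁₀(8.3332e-05) = -81.584 dB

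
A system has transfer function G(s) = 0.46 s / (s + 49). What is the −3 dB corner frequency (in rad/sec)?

For a single-pole high-pass, the −3 dB point is at the pole: ω = 49 rad/sec.

49 rad/sec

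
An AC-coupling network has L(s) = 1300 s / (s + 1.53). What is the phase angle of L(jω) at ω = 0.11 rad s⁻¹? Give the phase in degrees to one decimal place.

85.9°

∠(j0.11) = 90.00°
∠(j0.11 + 1.53) = arctan(0.11/1.53) = 4.11°
∠L(j0.11) = 90.00° − 4.11° = 85.89°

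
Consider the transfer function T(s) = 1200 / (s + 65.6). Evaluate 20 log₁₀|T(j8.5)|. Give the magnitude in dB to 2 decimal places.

|j8.5 + 65.6| = √(8.5² + 65.6²) = 66.15
|T(j8.5)| = 1200 / 66.15 = 18.141
20 log₁₀(18.141) = 25.173 dB

25.17 dB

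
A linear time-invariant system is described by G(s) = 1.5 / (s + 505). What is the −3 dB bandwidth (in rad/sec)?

505 rad/sec

For a single-pole low-pass, the −3 dB point is at the pole: ω = 505 rad/sec.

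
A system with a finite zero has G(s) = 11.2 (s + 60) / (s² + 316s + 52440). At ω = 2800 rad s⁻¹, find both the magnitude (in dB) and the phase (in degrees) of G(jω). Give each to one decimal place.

|G| = -48.0 dB, ∠G = -84.7°

|j2800 + 60| = √(2800² + 60²) = 2801
|(j2800)² + 316(j2800) + 52440| = |-7.7876e+06 + j8.848e+05| = 7.838e+06
|G(j2800)| = 11.2 × 2801 / 7.838e+06 = 0.0040021
20 log₁₀(0.0040021) = -47.95 dB
∠(j2800 + 60) = arctan(2800/60) = 88.77°
∠[(j2800)² + 316(j2800) + 52440] = ∠[-7.7876e+06 + j8.848e+05] = 173.52°
∠G(j2800) = 88.77° − 173.52° = -84.75°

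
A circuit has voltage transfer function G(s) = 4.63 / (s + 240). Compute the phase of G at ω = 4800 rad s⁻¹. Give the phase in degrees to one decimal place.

-87.1 deg

∠(j4800 + 240) = arctan(4800/240) = 87.14°
∠G(j4800) = −87.14° = -87.14°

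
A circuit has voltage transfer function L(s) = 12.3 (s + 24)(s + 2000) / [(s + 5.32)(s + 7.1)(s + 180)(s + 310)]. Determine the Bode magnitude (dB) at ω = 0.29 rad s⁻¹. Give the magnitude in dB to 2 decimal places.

|j0.29 + 24| = √(0.29² + 24²) = 24
|j0.29 + 2000| = √(0.29² + 2000²) = 2000
|j0.29 + 5.32| = √(0.29² + 5.32²) = 5.328
|j0.29 + 7.1| = √(0.29² + 7.1²) = 7.106
|j0.29 + 180| = √(0.29² + 180²) = 180
|j0.29 + 310| = √(0.29² + 310²) = 310
|L(j0.29)| = 12.3 × 24 × 2000 / (5.328 × 7.106 × 180 × 310) = 0.27949
20 log₁₀(0.27949) = -11.073 dB

-11.07 dB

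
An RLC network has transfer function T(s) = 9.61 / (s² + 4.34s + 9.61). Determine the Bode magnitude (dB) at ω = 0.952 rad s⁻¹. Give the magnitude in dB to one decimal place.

|(j0.952)² + 4.34(j0.952) + 9.61| = |8.7037 + j4.1317| = 9.635
|T(j0.952)| = 9.61 / 9.635 = 0.99745
20 log₁₀(0.99745) = -0.02 dB

-0.0 dB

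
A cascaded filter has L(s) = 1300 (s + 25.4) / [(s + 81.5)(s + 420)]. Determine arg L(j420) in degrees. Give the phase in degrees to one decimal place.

∠(j420 + 25.4) = arctan(420/25.4) = 86.54°
∠(j420 + 81.5) = arctan(420/81.5) = 79.02°
∠(j420 + 420) = arctan(420/420) = 45.00°
∠L(j420) = 86.54° − (79.02° + 45.00°) = -37.48°

-37.5°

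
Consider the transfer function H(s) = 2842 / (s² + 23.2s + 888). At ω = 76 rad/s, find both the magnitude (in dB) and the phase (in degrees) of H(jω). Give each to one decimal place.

|(j76)² + 23.2(j76) + 888| = |-4888 + j1763.2| = 5196
|H(j76)| = 2842 / 5196 = 0.54693
20 log₁₀(0.54693) = -5.24 dB
∠[(j76)² + 23.2(j76) + 888] = ∠[-4888 + j1763.2] = 160.16°
∠H(j76) = −160.16° = -160.16°

|H| = -5.2 dB, ∠H = -160.2°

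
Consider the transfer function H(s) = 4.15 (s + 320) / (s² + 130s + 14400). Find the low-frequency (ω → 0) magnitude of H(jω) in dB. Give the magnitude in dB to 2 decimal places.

H(0) = 4.15 × 320 / 14400 = 0.092222
20 log₁₀(0.092222) = -20.703 dB

-20.70 dB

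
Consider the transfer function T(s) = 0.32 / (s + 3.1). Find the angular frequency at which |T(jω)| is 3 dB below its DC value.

3.1 rad/sec

For a single-pole low-pass, the −3 dB point is at the pole: ω = 3.1 rad/sec.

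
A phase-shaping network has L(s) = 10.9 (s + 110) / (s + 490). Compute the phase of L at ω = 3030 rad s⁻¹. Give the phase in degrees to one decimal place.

7.1°

∠(j3030 + 110) = arctan(3030/110) = 87.92°
∠(j3030 + 490) = arctan(3030/490) = 80.81°
∠L(j3030) = 87.92° − 80.81° = 7.11°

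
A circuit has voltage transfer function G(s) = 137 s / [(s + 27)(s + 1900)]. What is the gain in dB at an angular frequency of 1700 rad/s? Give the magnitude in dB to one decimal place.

-25.4 dB

|j1700| = 1700
|j1700 + 27| = √(1700² + 27²) = 1700
|j1700 + 1900| = √(1700² + 1900²) = 2550
|G(j1700)| = 137 × 1700 / (1700 × 2550) = 0.053729
20 log₁₀(0.053729) = -25.40 dB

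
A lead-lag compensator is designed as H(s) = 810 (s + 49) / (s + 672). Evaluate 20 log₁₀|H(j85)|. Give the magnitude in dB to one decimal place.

41.4 dB

|j85 + 49| = √(85² + 49²) = 98.11
|j85 + 672| = √(85² + 672²) = 677.4
|H(j85)| = 810 × 98.11 / 677.4 = 117.33
20 log₁₀(117.33) = 41.39 dB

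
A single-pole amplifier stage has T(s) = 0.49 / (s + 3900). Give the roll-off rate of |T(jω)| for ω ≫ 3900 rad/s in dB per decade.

With 0 zeros and 1 pole, the high-frequency asymptotic slope is 20 × (0 − 1) = -20 dB/decade.

-20 dB/decade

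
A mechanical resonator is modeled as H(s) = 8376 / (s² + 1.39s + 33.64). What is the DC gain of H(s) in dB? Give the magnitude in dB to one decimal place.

47.9 dB

H(0) = 8376 / 33.64 = 248.99
20 log₁₀(248.99) = 47.92 dB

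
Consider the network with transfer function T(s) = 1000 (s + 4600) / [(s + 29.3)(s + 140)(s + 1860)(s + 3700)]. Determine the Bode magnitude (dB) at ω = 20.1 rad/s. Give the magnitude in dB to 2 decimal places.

-77.52 dB

|j20.1 + 4600| = √(20.1² + 4600²) = 4600
|j20.1 + 29.3| = √(20.1² + 29.3²) = 35.53
|j20.1 + 140| = √(20.1² + 140²) = 141.4
|j20.1 + 1860| = √(20.1² + 1860²) = 1860
|j20.1 + 3700| = √(20.1² + 3700²) = 3700
|T(j20.1)| = 1000 × 4600 / (35.53 × 141.4 × 1860 × 3700) = 0.000133
20 log₁₀(0.000133) = -77.523 dB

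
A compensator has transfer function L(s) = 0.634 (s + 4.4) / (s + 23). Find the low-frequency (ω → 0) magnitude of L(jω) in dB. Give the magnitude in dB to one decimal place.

L(0) = 0.634 × 4.4 / 23 = 0.12129
20 log₁₀(0.12129) = -18.32 dB

-18.3 dB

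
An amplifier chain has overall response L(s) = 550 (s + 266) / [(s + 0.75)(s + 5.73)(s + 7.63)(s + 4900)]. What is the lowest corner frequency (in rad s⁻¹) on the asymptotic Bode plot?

Break frequencies occur at each pole and zero magnitude: 0.75 rad s⁻¹, 5.73 rad s⁻¹, 7.63 rad s⁻¹, 266 rad s⁻¹, 4900 rad s⁻¹.
The lowest is 0.75 rad s⁻¹.

0.75 rad s⁻¹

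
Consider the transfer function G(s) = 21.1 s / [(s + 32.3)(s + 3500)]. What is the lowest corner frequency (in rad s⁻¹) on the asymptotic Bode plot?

Break frequencies occur at each pole and zero magnitude: 32.3 rad s⁻¹, 3500 rad s⁻¹.
The lowest is 32.3 rad s⁻¹.

32.3 rad s⁻¹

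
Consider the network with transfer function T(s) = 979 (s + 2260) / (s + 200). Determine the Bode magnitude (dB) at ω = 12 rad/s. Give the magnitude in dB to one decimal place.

80.9 dB

|j12 + 2260| = √(12² + 2260²) = 2260
|j12 + 200| = √(12² + 200²) = 200.4
|T(j12)| = 979 × 2260 / 200.4 = 11043
20 log₁₀(11043) = 80.86 dB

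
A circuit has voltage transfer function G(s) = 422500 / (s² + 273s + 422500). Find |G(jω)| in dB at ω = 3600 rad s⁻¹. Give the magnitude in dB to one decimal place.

|(j3600)² + 273(j3600) + 422500| = |-1.2538e+07 + j9.828e+05| = 1.258e+07
|G(j3600)| = 422500 / 1.258e+07 = 0.033596
20 log₁₀(0.033596) = -29.47 dB

-29.5 dB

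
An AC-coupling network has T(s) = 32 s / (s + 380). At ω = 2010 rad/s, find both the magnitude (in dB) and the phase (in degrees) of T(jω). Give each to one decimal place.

|j2010| = 2010
|j2010 + 380| = √(2010² + 380²) = 2046
|T(j2010)| = 32 × 2010 / 2046 = 31.443
20 log₁₀(31.443) = 29.95 dB
∠(j2010) = 90.00°
∠(j2010 + 380) = arctan(2010/380) = 79.29°
∠T(j2010) = 90.00° − 79.29° = 10.71°

|T| = 30.0 dB, ∠T = 10.7°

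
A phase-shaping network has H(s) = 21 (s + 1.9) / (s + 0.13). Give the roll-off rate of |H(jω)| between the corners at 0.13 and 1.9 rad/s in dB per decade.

-20 dB/decade

In this band the factors already past their corner are: pole at 0.13; net slope = -20 dB/decade.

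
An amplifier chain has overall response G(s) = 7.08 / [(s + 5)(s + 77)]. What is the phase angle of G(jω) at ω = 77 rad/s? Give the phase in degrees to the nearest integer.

∠(j77 + 5) = arctan(77/5) = 86.28°
∠(j77 + 77) = arctan(77/77) = 45.00°
∠G(j77) = − (86.28° + 45.00°) = -131.28°

-131°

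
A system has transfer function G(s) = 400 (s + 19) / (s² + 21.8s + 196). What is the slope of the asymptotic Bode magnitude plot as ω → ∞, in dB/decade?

With 1 zero and 2 poles, the high-frequency asymptotic slope is 20 × (1 − 2) = -20 dB/decade.

-20 dB/decade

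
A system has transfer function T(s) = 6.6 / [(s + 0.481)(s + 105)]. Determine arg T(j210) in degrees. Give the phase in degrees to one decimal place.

-153.3 deg

∠(j210 + 0.481) = arctan(210/0.481) = 89.87°
∠(j210 + 105) = arctan(210/105) = 63.43°
∠T(j210) = − (89.87° + 63.43°) = -153.30°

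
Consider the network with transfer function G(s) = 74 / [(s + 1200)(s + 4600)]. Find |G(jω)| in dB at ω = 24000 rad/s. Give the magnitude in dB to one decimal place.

-138.0 dB

|j24000 + 1200| = √(24000² + 1200²) = 2.403e+04
|j24000 + 4600| = √(24000² + 4600²) = 2.444e+04
|G(j24000)| = 74 / (2.403e+04 × 2.444e+04) = 1.2602e-07
20 log₁₀(1.2602e-07) = -137.99 dB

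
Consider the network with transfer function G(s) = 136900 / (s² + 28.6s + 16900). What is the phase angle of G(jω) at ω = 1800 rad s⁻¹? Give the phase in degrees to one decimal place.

-179.1°

∠[(j1800)² + 28.6(j1800) + 16900] = ∠[-3.2231e+06 + j51480] = 179.08°
∠G(j1800) = −179.08° = -179.08°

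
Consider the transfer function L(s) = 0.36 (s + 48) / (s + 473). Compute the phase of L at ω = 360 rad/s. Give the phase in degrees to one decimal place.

45.1 deg

∠(j360 + 48) = arctan(360/48) = 82.41°
∠(j360 + 473) = arctan(360/473) = 37.27°
∠L(j360) = 82.41° − 37.27° = 45.13°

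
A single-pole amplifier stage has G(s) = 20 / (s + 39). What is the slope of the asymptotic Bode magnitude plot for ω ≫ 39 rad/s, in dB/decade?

-20 dB/decade

With 0 zeros and 1 pole, the high-frequency asymptotic slope is 20 × (0 − 1) = -20 dB/decade.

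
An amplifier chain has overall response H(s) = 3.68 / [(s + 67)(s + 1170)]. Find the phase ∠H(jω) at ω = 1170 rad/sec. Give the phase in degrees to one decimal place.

∠(j1170 + 67) = arctan(1170/67) = 86.72°
∠(j1170 + 1170) = arctan(1170/1170) = 45.00°
∠H(j1170) = − (86.72° + 45.00°) = -131.72°

-131.7 deg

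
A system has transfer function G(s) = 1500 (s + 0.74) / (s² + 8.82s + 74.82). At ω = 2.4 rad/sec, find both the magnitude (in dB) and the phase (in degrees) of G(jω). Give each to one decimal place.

|j2.4 + 0.74| = √(2.4² + 0.74²) = 2.511
|(j2.4)² + 8.82(j2.4) + 74.82| = |69.06 + j21.168| = 72.23
|G(j2.4)| = 1500 × 2.511 / 72.23 = 52.155
20 log₁₀(52.155) = 34.35 dB
∠(j2.4 + 0.74) = arctan(2.4/0.74) = 72.86°
∠[(j2.4)² + 8.82(j2.4) + 74.82] = ∠[69.06 + j21.168] = 17.04°
∠G(j2.4) = 72.86° − 17.04° = 55.82°

|G| = 34.3 dB, ∠G = 55.8°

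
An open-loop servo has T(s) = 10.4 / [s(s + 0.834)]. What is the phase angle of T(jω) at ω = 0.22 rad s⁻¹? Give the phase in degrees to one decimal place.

∠(j0.22 + 0.834) = arctan(0.22/0.834) = 14.78°
∠(j0.22) = 90.00°
∠T(j0.22) = − (14.78° + 90.00°) = -104.78°

-104.8°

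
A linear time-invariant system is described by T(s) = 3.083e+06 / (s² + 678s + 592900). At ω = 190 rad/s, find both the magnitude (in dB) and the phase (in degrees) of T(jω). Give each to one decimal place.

|T| = 14.6 dB, ∠T = -13.0 deg

|(j190)² + 678(j190) + 592900| = |5.568e+05 + j1.2882e+05| = 5.715e+05
|T(j190)| = 3.083e+06 / 5.715e+05 = 5.3945
20 log₁₀(5.3945) = 14.64 dB
∠[(j190)² + 678(j190) + 592900] = ∠[5.568e+05 + j1.2882e+05] = 13.03°
∠T(j190) = −13.03° = -13.03°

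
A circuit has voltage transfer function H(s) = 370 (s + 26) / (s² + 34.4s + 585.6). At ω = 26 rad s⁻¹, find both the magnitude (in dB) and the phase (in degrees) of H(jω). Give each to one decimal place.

|j26 + 26| = √(26² + 26²) = 36.77
|(j26)² + 34.4(j26) + 585.6| = |-90.4 + j894.4| = 899
|H(j26)| = 370 × 36.77 / 899 = 15.134
20 log₁₀(15.134) = 23.60 dB
∠(j26 + 26) = arctan(26/26) = 45.00°
∠[(j26)² + 34.4(j26) + 585.6] = ∠[-90.4 + j894.4] = 95.77°
∠H(j26) = 45.00° − 95.77° = -50.77°

|H| = 23.6 dB, ∠H = -50.8 deg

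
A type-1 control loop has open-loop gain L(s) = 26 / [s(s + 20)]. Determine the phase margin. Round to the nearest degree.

Gain crossover: |L(jω)| = 1 at ω ≈ 1.3 rad/sec.
∠L(j1.3) = −90° − arctan(1.3/20) ≈ -93.71°
PM = 180° + (-93.71°) = 86.29°

86°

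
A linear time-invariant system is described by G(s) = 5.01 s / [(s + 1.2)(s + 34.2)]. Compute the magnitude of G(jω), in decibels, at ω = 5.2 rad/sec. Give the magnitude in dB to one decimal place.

|j5.2| = 5.2
|j5.2 + 1.2| = √(5.2² + 1.2²) = 5.337
|j5.2 + 34.2| = √(5.2² + 34.2²) = 34.59
|G(j5.2)| = 5.01 × 5.2 / (5.337 × 34.59) = 0.14112
20 log₁₀(0.14112) = -17.01 dB

-17.0 dB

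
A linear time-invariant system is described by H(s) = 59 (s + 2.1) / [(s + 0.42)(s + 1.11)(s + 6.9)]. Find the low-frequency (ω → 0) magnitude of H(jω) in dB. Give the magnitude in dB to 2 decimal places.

31.71 dB

H(0) = 59 × 2.1 / (0.42 × 1.11 × 6.9) = 38.517
20 log₁₀(38.517) = 31.713 dB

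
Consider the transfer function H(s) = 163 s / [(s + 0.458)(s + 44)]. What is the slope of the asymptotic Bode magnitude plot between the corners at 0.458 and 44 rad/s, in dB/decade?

In this band the factors already past their corner are: 1 differentiator zero, pole at 0.458; net slope = 0 dB/decade.

0 dB/decade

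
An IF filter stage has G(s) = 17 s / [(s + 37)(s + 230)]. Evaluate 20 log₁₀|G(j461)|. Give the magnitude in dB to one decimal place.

|j461| = 461
|j461 + 37| = √(461² + 37²) = 462.5
|j461 + 230| = √(461² + 230²) = 515.2
|G(j461)| = 17 × 461 / (462.5 × 515.2) = 0.032892
20 log₁₀(0.032892) = -29.66 dB

-29.7 dB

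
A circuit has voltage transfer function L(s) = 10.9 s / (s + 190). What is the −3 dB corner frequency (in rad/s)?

For a single-pole high-pass, the −3 dB point is at the pole: ω = 190 rad/s.

190 rad/s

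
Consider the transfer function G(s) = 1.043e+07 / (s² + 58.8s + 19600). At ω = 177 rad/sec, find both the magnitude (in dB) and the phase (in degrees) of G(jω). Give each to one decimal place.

|(j177)² + 58.8(j177) + 19600| = |-11729 + j10408| = 1.568e+04
|G(j177)| = 1.043e+07 / 1.568e+04 = 665.14
20 log₁₀(665.14) = 56.46 dB
∠[(j177)² + 58.8(j177) + 19600] = ∠[-11729 + j10408] = 138.42°
∠G(j177) = −138.42° = -138.42°

|G| = 56.5 dB, ∠G = -138.4°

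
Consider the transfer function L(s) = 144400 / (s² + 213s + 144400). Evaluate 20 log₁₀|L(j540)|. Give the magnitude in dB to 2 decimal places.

|(j540)² + 213(j540) + 144400| = |-1.472e+05 + j1.1502e+05| = 1.868e+05
|L(j540)| = 144400 / 1.868e+05 = 0.77298
20 log₁₀(0.77298) = -2.237 dB

-2.24 dB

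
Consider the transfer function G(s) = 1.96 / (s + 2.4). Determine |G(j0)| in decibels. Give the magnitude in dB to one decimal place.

-1.8 dB

G(0) = 1.96 / 2.4 = 0.81667
20 log₁₀(0.81667) = -1.76 dB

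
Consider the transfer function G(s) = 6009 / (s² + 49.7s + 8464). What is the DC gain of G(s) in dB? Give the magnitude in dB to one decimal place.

G(0) = 6009 / 8464 = 0.70995
20 log₁₀(0.70995) = -2.98 dB

-3.0 dB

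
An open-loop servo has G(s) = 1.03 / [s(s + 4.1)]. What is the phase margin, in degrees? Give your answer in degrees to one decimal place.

Gain crossover: |G(jω)| = 1 at ω ≈ 0.251 rad s⁻¹.
∠G(j0.251) = −90° − arctan(0.251/4.1) ≈ -93.50°
PM = 180° + (-93.50°) = 86.50°

86.5 deg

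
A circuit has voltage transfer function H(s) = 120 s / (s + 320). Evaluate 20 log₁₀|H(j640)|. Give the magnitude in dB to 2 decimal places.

|j640| = 640
|j640 + 320| = √(640² + 320²) = 715.5
|H(j640)| = 120 × 640 / 715.5 = 107.33
20 log₁₀(107.33) = 40.615 dB

40.61 dB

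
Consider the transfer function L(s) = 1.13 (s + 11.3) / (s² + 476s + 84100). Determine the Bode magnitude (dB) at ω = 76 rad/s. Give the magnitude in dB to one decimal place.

-59.9 dB

|j76 + 11.3| = √(76² + 11.3²) = 76.84
|(j76)² + 476(j76) + 84100| = |78324 + j36176| = 8.627e+04
|L(j76)| = 1.13 × 76.84 / 8.627e+04 = 0.0010064
20 log₁₀(0.0010064) = -59.94 dB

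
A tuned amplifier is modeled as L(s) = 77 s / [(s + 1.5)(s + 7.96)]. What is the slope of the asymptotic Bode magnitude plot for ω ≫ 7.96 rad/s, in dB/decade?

-20 dB/decade

With 1 zero and 2 poles, the high-frequency asymptotic slope is 20 × (1 − 2) = -20 dB/decade.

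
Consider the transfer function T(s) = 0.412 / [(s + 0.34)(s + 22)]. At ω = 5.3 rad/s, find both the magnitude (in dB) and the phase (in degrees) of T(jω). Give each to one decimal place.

|T| = -49.3 dB, ∠T = -99.9°

|j5.3 + 0.34| = √(5.3² + 0.34²) = 5.311
|j5.3 + 22| = √(5.3² + 22²) = 22.63
|T(j5.3)| = 0.412 / (5.311 × 22.63) = 0.0034281
20 log₁₀(0.0034281) = -49.30 dB
∠(j5.3 + 0.34) = arctan(5.3/0.34) = 86.33°
∠(j5.3 + 22) = arctan(5.3/22) = 13.54°
∠T(j5.3) = − (86.33° + 13.54°) = -99.87°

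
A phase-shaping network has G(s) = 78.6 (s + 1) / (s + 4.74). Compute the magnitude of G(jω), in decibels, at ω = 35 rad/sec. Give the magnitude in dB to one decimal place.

|j35 + 1| = √(35² + 1²) = 35.01
|j35 + 4.74| = √(35² + 4.74²) = 35.32
|G(j35)| = 78.6 × 35.01 / 35.32 = 77.921
20 log₁₀(77.921) = 37.83 dB

37.8 dB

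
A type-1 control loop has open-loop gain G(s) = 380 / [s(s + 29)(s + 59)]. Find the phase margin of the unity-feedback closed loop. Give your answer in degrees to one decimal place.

Gain crossover: |G(jω)| = 1 at ω ≈ 0.222 rad/s.
∠G(j0.222) = −90° − arctan(0.222/29) − arctan(0.222/59) ≈ -90.65°
PM = 180° + (-90.65°) = 89.35°

89.3°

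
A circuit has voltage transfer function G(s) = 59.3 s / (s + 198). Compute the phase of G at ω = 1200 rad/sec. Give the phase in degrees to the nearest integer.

∠(j1200) = 90.00°
∠(j1200 + 198) = arctan(1200/198) = 80.63°
∠G(j1200) = 90.00° − 80.63° = 9.37°

9°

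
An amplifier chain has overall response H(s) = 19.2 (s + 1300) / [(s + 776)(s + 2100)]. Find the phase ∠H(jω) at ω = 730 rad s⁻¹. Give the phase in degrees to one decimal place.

-33.1°

∠(j730 + 1300) = arctan(730/1300) = 29.32°
∠(j730 + 776) = arctan(730/776) = 43.25°
∠(j730 + 2100) = arctan(730/2100) = 19.17°
∠H(j730) = 29.32° − (43.25° + 19.17°) = -33.10°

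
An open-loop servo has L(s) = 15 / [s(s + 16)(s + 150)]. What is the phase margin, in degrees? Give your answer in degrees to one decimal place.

90.0 deg

Gain crossover: |L(jω)| = 1 at ω ≈ 0.00625 rad/s.
∠L(j0.00625) = −90° − arctan(0.00625/16) − arctan(0.00625/150) ≈ -90.02°
PM = 180° + (-90.02°) = 89.98°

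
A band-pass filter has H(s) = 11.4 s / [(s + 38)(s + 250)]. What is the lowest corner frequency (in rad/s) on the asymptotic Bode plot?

38 rad/s

Break frequencies occur at each pole and zero magnitude: 38 rad/s, 250 rad/s.
The lowest is 38 rad/s.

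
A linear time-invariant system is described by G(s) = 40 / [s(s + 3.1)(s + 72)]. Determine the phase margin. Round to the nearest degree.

Gain crossover: |G(jω)| = 1 at ω ≈ 0.179 rad/s.
∠G(j0.179) = −90° − arctan(0.179/3.1) − arctan(0.179/72) ≈ -93.45°
PM = 180° + (-93.45°) = 86.55°

87°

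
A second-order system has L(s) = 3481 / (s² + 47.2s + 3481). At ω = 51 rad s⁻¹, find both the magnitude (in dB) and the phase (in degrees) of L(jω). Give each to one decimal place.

|(j51)² + 47.2(j51) + 3481| = |880 + j2407.2| = 2563
|L(j51)| = 3481 / 2563 = 1.3582
20 log₁₀(1.3582) = 2.66 dB
∠[(j51)² + 47.2(j51) + 3481] = ∠[880 + j2407.2] = 69.92°
∠L(j51) = −69.92° = -69.92°

|L| = 2.7 dB, ∠L = -69.9 deg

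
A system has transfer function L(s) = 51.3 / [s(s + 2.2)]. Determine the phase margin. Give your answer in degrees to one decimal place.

Gain crossover: |L(jω)| = 1 at ω ≈ 7 rad/s.
∠L(j7) = −90° − arctan(7/2.2) ≈ -162.54°
PM = 180° + (-162.54°) = 17.46°

17.5°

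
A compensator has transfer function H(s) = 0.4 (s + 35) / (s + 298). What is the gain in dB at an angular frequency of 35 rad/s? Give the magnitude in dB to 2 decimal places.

-23.61 dB

|j35 + 35| = √(35² + 35²) = 49.5
|j35 + 298| = √(35² + 298²) = 300
|H(j35)| = 0.4 × 49.5 / 300 = 0.065986
20 log₁₀(0.065986) = -23.611 dB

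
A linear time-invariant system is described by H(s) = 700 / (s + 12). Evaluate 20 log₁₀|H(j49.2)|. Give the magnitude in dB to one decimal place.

22.8 dB

|j49.2 + 12| = √(49.2² + 12²) = 50.64
|H(j49.2)| = 700 / 50.64 = 13.822
20 log₁₀(13.822) = 22.81 dB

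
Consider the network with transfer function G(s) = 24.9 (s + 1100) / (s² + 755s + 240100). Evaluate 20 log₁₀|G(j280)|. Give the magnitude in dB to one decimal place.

-19.5 dB

|j280 + 1100| = √(280² + 1100²) = 1135
|(j280)² + 755(j280) + 240100| = |1.617e+05 + j2.114e+05| = 2.662e+05
|G(j280)| = 24.9 × 1135 / 2.662e+05 = 0.10619
20 log₁₀(0.10619) = -19.48 dB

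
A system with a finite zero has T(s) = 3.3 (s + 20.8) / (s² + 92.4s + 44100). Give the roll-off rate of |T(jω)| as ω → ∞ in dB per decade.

-20 dB/decade

With 1 zero and 2 poles, the high-frequency asymptotic slope is 20 × (1 − 2) = -20 dB/decade.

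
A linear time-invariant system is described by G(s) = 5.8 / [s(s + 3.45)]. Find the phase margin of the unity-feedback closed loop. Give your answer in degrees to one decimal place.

Gain crossover: |G(jω)| = 1 at ω ≈ 1.54 rad/sec.
∠G(j1.54) = −90° − arctan(1.54/3.45) ≈ -114.00°
PM = 180° + (-114.00°) = 66.00°

66.0°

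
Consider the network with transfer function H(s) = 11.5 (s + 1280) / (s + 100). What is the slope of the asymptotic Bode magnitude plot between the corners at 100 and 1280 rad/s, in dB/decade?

-20 dB/decade

In this band the factors already past their corner are: pole at 100; net slope = -20 dB/decade.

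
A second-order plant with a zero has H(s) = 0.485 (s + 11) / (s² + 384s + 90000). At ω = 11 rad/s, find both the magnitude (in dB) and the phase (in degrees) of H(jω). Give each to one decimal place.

|j11 + 11| = √(11² + 11²) = 15.56
|(j11)² + 384(j11) + 90000| = |89879 + j4224| = 8.998e+04
|H(j11)| = 0.485 × 15.56 / 8.998e+04 = 8.3852e-05
20 log₁₀(8.3852e-05) = -81.53 dB
∠(j11 + 11) = arctan(11/11) = 45.00°
∠[(j11)² + 384(j11) + 90000] = ∠[89879 + j4224] = 2.69°
∠H(j11) = 45.00° − 2.69° = 42.31°

|H| = -81.5 dB, ∠H = 42.3°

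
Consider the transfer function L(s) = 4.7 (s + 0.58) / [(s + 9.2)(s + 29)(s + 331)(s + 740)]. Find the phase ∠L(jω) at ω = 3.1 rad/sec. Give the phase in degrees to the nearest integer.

∠(j3.1 + 0.58) = arctan(3.1/0.58) = 79.40°
∠(j3.1 + 9.2) = arctan(3.1/9.2) = 18.62°
∠(j3.1 + 29) = arctan(3.1/29) = 6.10°
∠(j3.1 + 331) = arctan(3.1/331) = 0.54°
∠(j3.1 + 740) = arctan(3.1/740) = 0.24°
∠L(j3.1) = 79.40° − (18.62° + 6.10° + 0.54° + 0.24°) = 53.90°

54 deg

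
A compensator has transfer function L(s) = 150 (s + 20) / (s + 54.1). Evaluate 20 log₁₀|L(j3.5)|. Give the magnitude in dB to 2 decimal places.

34.99 dB

|j3.5 + 20| = √(3.5² + 20²) = 20.3
|j3.5 + 54.1| = √(3.5² + 54.1²) = 54.21
|L(j3.5)| = 150 × 20.3 / 54.21 = 56.178
20 log₁₀(56.178) = 34.991 dB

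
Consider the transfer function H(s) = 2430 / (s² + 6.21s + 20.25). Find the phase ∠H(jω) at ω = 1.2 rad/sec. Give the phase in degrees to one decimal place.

-21.6°

∠[(j1.2)² + 6.21(j1.2) + 20.25] = ∠[18.81 + j7.452] = 21.61°
∠H(j1.2) = −21.61° = -21.61°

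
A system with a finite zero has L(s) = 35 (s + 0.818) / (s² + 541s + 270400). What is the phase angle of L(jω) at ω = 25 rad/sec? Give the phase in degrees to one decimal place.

∠(j25 + 0.818) = arctan(25/0.818) = 88.13°
∠[(j25)² + 541(j25) + 270400] = ∠[2.6978e+05 + j13525] = 2.87°
∠L(j25) = 88.13° − 2.87° = 85.26°

85.3 deg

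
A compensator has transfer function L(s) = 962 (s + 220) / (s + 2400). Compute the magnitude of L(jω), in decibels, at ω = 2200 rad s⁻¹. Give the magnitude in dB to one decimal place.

56.3 dB

|j2200 + 220| = √(2200² + 220²) = 2211
|j2200 + 2400| = √(2200² + 2400²) = 3256
|L(j2200)| = 962 × 2211 / 3256 = 653.29
20 log₁₀(653.29) = 56.30 dB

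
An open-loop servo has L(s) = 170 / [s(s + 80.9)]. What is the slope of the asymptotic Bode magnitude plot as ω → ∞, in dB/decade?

With 0 zeros and 2 poles, the high-frequency asymptotic slope is 20 × (0 − 2) = -40 dB/decade.

-40 dB/decade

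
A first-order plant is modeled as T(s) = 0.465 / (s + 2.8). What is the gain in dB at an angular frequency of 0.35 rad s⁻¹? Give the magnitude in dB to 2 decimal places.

|j0.35 + 2.8| = √(0.35² + 2.8²) = 2.822
|T(j0.35)| = 0.465 / 2.822 = 0.16479
20 log₁₀(0.16479) = -15.661 dB

-15.66 dB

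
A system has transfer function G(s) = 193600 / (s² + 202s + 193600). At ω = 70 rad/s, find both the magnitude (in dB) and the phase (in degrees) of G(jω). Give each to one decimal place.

|(j70)² + 202(j70) + 193600| = |1.887e+05 + j14140| = 1.892e+05
|G(j70)| = 193600 / 1.892e+05 = 1.0231
20 log₁₀(1.0231) = 0.20 dB
∠[(j70)² + 202(j70) + 193600] = ∠[1.887e+05 + j14140] = 4.29°
∠G(j70) = −4.29° = -4.29°

|G| = 0.2 dB, ∠G = -4.3°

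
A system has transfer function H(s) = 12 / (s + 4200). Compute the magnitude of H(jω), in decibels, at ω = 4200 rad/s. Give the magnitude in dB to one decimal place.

|j4200 + 4200| = √(4200² + 4200²) = 5940
|H(j4200)| = 12 / 5940 = 0.0020203
20 log₁₀(0.0020203) = -53.89 dB

-53.9 dB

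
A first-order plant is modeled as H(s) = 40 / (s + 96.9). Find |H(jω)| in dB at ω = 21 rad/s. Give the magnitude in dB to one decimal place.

-7.9 dB

|j21 + 96.9| = √(21² + 96.9²) = 99.15
|H(j21)| = 40 / 99.15 = 0.40343
20 log₁₀(0.40343) = -7.88 dB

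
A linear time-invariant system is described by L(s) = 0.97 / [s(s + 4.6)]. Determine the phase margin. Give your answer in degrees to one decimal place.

87.4 deg

Gain crossover: |L(jω)| = 1 at ω ≈ 0.211 rad/s.
∠L(j0.211) = −90° − arctan(0.211/4.6) ≈ -92.62°
PM = 180° + (-92.62°) = 87.38°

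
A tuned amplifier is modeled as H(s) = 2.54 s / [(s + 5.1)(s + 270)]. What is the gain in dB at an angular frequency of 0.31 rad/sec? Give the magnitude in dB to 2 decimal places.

-64.87 dB

|j0.31| = 0.31
|j0.31 + 5.1| = √(0.31² + 5.1²) = 5.109
|j0.31 + 270| = √(0.31² + 270²) = 270
|H(j0.31)| = 2.54 × 0.31 / (5.109 × 270) = 0.00057077
20 log₁₀(0.00057077) = -64.871 dB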